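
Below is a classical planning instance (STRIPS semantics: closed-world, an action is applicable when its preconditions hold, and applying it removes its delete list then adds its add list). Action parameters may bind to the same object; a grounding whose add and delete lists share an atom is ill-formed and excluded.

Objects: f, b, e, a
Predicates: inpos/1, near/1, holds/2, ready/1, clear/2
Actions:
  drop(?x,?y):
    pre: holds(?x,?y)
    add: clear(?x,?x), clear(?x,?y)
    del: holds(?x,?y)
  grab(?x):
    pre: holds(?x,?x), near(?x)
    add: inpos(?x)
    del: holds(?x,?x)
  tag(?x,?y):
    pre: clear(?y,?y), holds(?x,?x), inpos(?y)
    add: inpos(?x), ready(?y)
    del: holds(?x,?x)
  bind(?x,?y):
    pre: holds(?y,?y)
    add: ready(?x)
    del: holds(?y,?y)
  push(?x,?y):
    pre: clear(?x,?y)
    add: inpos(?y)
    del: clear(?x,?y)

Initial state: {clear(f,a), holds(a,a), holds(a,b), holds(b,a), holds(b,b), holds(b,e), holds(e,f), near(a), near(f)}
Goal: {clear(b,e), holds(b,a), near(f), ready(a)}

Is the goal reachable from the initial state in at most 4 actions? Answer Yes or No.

1. drop(b,e)  →  {clear(b,b), clear(b,e), clear(f,a), holds(a,a), holds(a,b), holds(b,a), holds(b,b), holds(e,f), near(a), near(f)}
2. bind(a,b)  →  {clear(b,b), clear(b,e), clear(f,a), holds(a,a), holds(a,b), holds(b,a), holds(e,f), near(a), near(f), ready(a)}
optimal plan length = 2; 2 ≤ 4

Yes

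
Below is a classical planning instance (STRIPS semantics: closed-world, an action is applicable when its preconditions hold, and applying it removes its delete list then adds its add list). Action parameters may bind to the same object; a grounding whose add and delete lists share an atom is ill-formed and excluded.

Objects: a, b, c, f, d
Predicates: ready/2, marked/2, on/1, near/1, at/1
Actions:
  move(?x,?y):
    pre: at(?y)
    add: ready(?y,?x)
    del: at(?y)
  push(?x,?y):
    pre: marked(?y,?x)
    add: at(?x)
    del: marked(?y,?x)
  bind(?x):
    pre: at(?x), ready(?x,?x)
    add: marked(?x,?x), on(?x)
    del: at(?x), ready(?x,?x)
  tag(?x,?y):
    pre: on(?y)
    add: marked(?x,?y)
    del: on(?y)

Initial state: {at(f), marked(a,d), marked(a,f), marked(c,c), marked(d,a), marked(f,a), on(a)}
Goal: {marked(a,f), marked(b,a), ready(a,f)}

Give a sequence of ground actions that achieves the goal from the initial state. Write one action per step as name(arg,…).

1. push(a,f)  →  {at(a), at(f), marked(a,d), marked(a,f), marked(c,c), marked(d,a), on(a)}
2. move(f,a)  →  {at(f), marked(a,d), marked(a,f), marked(c,c), marked(d,a), on(a), ready(a,f)}
3. tag(b,a)  →  {at(f), marked(a,d), marked(a,f), marked(b,a), marked(c,c), marked(d,a), ready(a,f)}

push(a,f); move(f,a); tag(b,a)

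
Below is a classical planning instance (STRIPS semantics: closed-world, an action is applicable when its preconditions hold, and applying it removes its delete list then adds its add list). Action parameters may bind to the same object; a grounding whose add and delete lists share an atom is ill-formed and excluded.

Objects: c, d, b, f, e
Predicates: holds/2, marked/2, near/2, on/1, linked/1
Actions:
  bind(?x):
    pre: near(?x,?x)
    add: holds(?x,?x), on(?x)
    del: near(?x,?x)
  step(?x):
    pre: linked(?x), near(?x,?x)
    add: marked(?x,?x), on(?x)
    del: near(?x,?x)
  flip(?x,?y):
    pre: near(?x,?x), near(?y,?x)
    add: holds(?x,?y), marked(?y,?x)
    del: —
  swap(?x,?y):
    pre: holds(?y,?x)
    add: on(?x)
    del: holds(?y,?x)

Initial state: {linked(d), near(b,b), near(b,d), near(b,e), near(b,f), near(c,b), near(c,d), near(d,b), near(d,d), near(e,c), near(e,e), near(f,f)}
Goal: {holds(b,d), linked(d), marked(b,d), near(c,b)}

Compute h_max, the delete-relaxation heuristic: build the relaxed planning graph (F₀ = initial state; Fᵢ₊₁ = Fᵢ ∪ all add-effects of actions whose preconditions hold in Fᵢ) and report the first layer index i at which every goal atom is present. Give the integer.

1

F0 = init (12 atoms)
F1 = F0 ∪ {holds(b,b), holds(b,c), holds(b,d), holds(d,b), holds(d,c), holds(d,d), holds(e,b), holds(e,e), holds(f,b), holds(f,f), marked(b,b), marked(b,d), marked(b,e), marked(b,f), marked(c,b), marked(c,d), marked(d,b), marked(d,d), marked(e,e), marked(f,f), on(b), on(d), on(e), on(f)}  (36 atoms)
goal ⊆ F1  ⇒  h_max = 1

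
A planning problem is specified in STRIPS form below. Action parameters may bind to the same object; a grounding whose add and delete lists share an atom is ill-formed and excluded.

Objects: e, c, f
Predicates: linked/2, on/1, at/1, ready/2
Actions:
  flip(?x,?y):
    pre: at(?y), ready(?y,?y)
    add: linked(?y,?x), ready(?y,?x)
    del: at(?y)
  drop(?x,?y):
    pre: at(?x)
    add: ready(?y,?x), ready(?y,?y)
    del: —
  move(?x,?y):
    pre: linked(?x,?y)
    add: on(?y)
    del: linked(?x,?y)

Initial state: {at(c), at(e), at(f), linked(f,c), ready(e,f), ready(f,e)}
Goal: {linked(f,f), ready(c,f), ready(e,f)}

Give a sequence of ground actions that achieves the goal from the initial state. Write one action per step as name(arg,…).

1. drop(e,f)  →  {at(c), at(e), at(f), linked(f,c), ready(e,f), ready(f,e), ready(f,f)}
2. drop(f,c)  →  {at(c), at(e), at(f), linked(f,c), ready(c,c), ready(c,f), ready(e,f), ready(f,e), ready(f,f)}
3. flip(f,f)  →  {at(c), at(e), linked(f,c), linked(f,f), ready(c,c), ready(c,f), ready(e,f), ready(f,e), ready(f,f)}

drop(e,f); drop(f,c); flip(f,f)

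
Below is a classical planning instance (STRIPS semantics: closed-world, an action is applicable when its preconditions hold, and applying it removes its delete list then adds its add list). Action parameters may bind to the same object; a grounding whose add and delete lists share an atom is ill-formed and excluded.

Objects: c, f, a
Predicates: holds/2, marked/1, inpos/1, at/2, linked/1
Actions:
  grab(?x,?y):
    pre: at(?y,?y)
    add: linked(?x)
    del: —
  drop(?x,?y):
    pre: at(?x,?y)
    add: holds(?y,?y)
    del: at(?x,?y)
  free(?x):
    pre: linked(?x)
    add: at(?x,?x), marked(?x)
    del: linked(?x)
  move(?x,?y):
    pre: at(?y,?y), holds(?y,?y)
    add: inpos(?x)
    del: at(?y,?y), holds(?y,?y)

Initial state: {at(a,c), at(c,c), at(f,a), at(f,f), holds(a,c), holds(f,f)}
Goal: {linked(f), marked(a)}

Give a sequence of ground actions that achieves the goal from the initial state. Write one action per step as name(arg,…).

grab(f,c); grab(a,c); free(a)

1. grab(f,c)  →  {at(a,c), at(c,c), at(f,a), at(f,f), holds(a,c), holds(f,f), linked(f)}
2. grab(a,c)  →  {at(a,c), at(c,c), at(f,a), at(f,f), holds(a,c), holds(f,f), linked(a), linked(f)}
3. free(a)  →  {at(a,a), at(a,c), at(c,c), at(f,a), at(f,f), holds(a,c), holds(f,f), linked(f), marked(a)}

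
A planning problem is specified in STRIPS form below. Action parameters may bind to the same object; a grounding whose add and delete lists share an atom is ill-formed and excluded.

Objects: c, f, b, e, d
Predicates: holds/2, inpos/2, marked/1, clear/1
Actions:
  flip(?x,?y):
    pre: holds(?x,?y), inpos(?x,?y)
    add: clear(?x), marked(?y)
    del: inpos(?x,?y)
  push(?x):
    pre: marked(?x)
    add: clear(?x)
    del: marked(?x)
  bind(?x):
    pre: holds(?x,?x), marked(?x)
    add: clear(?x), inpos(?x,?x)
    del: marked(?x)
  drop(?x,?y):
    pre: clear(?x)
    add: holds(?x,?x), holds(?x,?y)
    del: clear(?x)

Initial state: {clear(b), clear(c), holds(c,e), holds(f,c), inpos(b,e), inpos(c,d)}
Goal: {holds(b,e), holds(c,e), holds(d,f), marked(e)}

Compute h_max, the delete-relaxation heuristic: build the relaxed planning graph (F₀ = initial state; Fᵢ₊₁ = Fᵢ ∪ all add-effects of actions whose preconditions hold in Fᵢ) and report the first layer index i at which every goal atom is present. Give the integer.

4

F0 = init (6 atoms)
F1 = F0 ∪ {holds(b,b), holds(b,c), holds(b,d), holds(b,e), holds(b,f), holds(c,b), holds(c,c), holds(c,d), holds(c,f)}  (15 atoms)
F2 = F1 ∪ {marked(d), marked(e)}  (17 atoms)
F3 = F2 ∪ {clear(d), clear(e)}  (19 atoms)
F4 = F3 ∪ {holds(d,b), holds(d,c), holds(d,d), holds(d,e), holds(d,f), holds(e,b), holds(e,c), holds(e,d), holds(e,e), holds(e,f)}  (29 atoms)
goal ⊆ F4  ⇒  h_max = 4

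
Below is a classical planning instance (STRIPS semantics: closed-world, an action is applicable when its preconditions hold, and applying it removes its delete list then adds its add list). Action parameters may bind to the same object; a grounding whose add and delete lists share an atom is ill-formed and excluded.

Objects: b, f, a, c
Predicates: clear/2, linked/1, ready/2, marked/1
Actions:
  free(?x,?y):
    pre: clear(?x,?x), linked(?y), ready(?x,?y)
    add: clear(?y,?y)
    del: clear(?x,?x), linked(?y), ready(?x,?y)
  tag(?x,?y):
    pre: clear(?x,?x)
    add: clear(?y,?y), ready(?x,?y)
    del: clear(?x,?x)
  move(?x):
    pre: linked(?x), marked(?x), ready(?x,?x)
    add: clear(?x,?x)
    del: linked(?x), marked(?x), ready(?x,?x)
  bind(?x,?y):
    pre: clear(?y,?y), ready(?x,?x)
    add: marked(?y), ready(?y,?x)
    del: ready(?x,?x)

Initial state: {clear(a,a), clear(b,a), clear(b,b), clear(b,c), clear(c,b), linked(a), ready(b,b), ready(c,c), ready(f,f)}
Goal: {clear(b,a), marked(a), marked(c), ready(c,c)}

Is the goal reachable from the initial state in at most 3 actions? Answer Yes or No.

1. tag(b,c)  →  {clear(a,a), clear(b,a), clear(b,c), clear(c,b), clear(c,c), linked(a), ready(b,b), ready(b,c), ready(c,c), ready(f,f)}
2. bind(b,a)  →  {clear(a,a), clear(b,a), clear(b,c), clear(c,b), clear(c,c), linked(a), marked(a), ready(a,b), ready(b,c), ready(c,c), ready(f,f)}
3. bind(f,c)  →  {clear(a,a), clear(b,a), clear(b,c), clear(c,b), clear(c,c), linked(a), marked(a), marked(c), ready(a,b), ready(b,c), ready(c,c), ready(c,f)}
optimal plan length = 3; 3 ≤ 3

Yes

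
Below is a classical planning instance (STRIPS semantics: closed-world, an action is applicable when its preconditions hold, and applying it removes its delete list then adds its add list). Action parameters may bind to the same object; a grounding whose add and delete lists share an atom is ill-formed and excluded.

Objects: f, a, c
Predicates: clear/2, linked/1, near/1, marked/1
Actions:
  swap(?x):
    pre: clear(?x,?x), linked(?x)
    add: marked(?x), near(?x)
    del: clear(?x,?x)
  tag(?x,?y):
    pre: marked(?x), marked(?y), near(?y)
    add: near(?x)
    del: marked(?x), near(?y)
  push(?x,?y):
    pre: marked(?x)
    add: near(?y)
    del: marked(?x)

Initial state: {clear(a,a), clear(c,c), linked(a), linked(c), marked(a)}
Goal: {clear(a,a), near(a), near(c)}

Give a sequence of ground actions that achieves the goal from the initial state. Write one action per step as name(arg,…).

swap(c); push(a,a)

1. swap(c)  →  {clear(a,a), linked(a), linked(c), marked(a), marked(c), near(c)}
2. push(a,a)  →  {clear(a,a), linked(a), linked(c), marked(c), near(a), near(c)}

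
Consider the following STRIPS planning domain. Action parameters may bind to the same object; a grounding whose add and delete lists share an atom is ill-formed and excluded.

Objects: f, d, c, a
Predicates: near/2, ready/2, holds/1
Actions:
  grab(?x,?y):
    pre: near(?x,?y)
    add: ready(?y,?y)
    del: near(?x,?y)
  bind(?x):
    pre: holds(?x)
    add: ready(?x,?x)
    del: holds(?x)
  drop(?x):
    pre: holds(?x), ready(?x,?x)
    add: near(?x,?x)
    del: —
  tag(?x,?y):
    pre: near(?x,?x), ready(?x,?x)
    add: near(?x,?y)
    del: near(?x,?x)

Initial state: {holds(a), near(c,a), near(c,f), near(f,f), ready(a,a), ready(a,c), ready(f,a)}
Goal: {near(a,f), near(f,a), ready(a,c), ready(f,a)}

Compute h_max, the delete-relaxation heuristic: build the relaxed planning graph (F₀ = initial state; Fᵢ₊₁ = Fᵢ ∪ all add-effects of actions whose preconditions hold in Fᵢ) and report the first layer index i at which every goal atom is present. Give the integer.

2

F0 = init (7 atoms)
F1 = F0 ∪ {near(a,a), ready(f,f)}  (9 atoms)
F2 = F1 ∪ {near(a,c), near(a,d), near(a,f), near(f,a), near(f,c), near(f,d)}  (15 atoms)
goal ⊆ F2  ⇒  h_max = 2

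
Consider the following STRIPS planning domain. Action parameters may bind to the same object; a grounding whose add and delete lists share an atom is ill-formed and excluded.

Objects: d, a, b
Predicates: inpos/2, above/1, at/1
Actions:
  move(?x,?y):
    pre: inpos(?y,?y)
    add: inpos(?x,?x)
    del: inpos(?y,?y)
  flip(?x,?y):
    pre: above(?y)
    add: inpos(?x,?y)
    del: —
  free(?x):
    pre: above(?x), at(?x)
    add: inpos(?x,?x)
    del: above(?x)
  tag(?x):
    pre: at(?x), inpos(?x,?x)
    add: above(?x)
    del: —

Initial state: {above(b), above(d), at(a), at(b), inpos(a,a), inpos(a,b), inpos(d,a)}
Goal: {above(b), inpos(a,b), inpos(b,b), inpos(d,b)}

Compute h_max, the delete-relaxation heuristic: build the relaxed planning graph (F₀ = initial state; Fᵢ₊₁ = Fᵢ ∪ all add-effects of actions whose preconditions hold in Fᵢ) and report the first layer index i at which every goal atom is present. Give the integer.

F0 = init (7 atoms)
F1 = F0 ∪ {above(a), inpos(a,d), inpos(b,b), inpos(b,d), inpos(d,b), inpos(d,d)}  (13 atoms)
goal ⊆ F1  ⇒  h_max = 1

1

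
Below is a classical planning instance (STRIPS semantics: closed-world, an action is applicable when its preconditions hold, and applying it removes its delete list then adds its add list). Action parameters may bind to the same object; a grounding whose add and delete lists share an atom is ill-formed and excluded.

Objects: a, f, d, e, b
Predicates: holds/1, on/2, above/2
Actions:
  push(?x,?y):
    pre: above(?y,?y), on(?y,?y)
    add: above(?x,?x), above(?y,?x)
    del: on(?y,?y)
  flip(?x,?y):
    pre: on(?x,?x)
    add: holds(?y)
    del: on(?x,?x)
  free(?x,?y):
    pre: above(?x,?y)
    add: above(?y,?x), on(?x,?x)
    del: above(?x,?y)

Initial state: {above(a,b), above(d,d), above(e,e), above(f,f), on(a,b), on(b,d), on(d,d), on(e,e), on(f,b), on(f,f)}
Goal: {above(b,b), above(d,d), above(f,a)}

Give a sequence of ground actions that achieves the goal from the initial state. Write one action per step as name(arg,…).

1. push(a,f)  →  {above(a,a), above(a,b), above(d,d), above(e,e), above(f,a), above(f,f), on(a,b), on(b,d), on(d,d), on(e,e), on(f,b)}
2. push(b,d)  →  {above(a,a), above(a,b), above(b,b), above(d,b), above(d,d), above(e,e), above(f,a), above(f,f), on(a,b), on(b,d), on(e,e), on(f,b)}

push(a,f); push(b,d)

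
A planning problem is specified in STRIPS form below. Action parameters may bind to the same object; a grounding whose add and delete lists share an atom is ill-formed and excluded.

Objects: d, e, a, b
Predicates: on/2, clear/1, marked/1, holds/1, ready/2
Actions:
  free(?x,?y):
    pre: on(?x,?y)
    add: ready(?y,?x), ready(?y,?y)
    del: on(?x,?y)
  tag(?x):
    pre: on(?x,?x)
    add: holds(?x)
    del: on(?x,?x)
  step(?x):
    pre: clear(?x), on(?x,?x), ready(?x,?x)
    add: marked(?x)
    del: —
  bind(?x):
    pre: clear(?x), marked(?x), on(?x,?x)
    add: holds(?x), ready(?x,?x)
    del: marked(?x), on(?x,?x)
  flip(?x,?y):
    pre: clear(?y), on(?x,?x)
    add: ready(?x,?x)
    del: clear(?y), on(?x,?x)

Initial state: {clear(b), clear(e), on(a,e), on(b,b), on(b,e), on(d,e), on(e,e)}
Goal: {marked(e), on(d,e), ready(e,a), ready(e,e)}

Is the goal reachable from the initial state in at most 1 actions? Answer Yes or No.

No

1. free(a,e)  →  {clear(b), clear(e), on(b,b), on(b,e), on(d,e), on(e,e), ready(e,a), ready(e,e)}
2. step(e)  →  {clear(b), clear(e), marked(e), on(b,b), on(b,e), on(d,e), on(e,e), ready(e,a), ready(e,e)}
optimal plan length = 2; 2 > 1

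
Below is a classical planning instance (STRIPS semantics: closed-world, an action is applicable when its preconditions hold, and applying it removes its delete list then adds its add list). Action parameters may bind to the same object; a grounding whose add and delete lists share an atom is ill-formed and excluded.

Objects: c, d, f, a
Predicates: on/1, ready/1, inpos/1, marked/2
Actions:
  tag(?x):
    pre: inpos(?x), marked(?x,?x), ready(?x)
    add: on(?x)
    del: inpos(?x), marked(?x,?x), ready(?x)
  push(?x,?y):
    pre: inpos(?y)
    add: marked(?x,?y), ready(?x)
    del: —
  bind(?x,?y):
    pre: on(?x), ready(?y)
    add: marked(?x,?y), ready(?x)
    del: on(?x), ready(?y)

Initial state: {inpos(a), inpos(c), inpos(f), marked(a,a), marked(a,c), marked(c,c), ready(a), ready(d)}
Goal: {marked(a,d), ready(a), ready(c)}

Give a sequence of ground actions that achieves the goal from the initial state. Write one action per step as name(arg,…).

tag(a); push(c,c); bind(a,d)

1. tag(a)  →  {inpos(c), inpos(f), marked(a,c), marked(c,c), on(a), ready(d)}
2. push(c,c)  →  {inpos(c), inpos(f), marked(a,c), marked(c,c), on(a), ready(c), ready(d)}
3. bind(a,d)  →  {inpos(c), inpos(f), marked(a,c), marked(a,d), marked(c,c), ready(a), ready(c)}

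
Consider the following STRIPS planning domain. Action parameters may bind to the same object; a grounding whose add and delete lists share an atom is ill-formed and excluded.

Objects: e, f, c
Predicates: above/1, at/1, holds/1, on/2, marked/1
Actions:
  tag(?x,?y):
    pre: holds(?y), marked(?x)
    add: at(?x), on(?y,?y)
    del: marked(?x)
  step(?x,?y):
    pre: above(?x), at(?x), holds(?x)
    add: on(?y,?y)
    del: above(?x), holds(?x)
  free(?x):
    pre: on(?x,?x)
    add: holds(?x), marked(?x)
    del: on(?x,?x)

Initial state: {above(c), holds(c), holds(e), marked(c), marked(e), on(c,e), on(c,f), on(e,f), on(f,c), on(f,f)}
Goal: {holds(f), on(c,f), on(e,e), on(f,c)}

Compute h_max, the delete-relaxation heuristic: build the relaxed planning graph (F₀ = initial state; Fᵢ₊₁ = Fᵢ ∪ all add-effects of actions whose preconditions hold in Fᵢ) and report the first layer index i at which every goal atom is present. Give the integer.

F0 = init (10 atoms)
F1 = F0 ∪ {at(c), at(e), holds(f), marked(f), on(c,c), on(e,e)}  (16 atoms)
goal ⊆ F1  ⇒  h_max = 1

1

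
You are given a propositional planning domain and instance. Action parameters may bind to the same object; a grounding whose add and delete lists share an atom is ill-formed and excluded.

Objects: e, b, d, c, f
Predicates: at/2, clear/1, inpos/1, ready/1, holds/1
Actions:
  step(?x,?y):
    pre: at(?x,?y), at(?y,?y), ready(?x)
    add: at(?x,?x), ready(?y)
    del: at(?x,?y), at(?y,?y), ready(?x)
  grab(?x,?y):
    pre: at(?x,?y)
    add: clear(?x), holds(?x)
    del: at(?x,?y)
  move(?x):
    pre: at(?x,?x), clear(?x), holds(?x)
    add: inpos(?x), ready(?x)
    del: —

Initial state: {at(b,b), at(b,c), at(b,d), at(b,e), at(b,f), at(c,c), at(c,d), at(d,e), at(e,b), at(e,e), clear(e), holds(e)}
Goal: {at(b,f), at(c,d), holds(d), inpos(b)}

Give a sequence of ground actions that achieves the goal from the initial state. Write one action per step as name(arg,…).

1. grab(b,e)  →  {at(b,b), at(b,c), at(b,d), at(b,f), at(c,c), at(c,d), at(d,e), at(e,b), at(e,e), clear(b), clear(e), holds(b), holds(e)}
2. grab(d,e)  →  {at(b,b), at(b,c), at(b,d), at(b,f), at(c,c), at(c,d), at(e,b), at(e,e), clear(b), clear(d), clear(e), holds(b), holds(d), holds(e)}
3. move(b)  →  {at(b,b), at(b,c), at(b,d), at(b,f), at(c,c), at(c,d), at(e,b), at(e,e), clear(b), clear(d), clear(e), holds(b), holds(d), holds(e), inpos(b), ready(b)}

grab(b,e); grab(d,e); move(b)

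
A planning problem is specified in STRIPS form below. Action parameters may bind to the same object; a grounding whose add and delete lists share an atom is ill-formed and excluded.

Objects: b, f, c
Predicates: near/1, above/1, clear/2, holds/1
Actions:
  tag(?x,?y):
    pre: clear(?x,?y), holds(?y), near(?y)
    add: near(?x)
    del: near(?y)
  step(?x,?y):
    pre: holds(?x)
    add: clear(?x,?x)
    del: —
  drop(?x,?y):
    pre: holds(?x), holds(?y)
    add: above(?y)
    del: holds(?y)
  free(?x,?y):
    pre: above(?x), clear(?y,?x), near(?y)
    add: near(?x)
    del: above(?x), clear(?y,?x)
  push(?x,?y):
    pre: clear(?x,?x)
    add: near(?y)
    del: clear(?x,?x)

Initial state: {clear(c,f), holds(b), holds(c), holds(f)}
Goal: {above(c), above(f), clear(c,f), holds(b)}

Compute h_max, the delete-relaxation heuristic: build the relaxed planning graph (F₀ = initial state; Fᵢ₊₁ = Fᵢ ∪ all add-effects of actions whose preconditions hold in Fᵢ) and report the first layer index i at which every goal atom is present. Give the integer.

1

F0 = init (4 atoms)
F1 = F0 ∪ {above(b), above(c), above(f), clear(b,b), clear(c,c), clear(f,f)}  (10 atoms)
goal ⊆ F1  ⇒  h_max = 1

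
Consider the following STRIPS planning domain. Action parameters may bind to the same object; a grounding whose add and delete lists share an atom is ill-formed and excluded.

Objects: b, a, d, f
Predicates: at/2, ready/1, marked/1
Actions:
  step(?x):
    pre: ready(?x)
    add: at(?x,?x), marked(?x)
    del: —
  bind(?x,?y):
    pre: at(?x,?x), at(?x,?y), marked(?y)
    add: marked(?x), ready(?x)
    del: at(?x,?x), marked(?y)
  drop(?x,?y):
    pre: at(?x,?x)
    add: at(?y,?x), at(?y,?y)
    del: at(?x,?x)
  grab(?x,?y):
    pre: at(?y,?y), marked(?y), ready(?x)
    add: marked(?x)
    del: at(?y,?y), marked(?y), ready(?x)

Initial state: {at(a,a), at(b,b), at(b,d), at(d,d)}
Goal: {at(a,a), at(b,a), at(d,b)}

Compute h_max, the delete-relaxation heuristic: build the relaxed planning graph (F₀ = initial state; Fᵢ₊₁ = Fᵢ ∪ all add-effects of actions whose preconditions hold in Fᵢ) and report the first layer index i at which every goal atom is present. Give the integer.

F0 = init (4 atoms)
F1 = F0 ∪ {at(a,b), at(a,d), at(b,a), at(d,a), at(d,b), at(f,a), at(f,b), at(f,d), at(f,f)}  (13 atoms)
goal ⊆ F1  ⇒  h_max = 1

1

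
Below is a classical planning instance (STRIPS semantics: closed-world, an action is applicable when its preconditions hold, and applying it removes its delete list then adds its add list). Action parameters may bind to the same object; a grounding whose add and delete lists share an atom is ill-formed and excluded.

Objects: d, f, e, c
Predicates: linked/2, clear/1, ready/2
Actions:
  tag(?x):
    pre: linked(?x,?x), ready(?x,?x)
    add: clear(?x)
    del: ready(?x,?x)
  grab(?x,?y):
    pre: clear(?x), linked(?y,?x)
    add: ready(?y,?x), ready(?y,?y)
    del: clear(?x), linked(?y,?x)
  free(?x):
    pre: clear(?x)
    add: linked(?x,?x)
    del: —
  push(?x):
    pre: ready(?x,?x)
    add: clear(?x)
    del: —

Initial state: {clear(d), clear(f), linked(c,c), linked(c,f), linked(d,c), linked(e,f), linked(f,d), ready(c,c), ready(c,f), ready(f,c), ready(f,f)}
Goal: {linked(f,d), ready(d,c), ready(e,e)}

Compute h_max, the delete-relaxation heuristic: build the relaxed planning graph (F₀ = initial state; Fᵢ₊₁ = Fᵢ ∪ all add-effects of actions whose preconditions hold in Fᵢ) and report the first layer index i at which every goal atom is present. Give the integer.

F0 = init (11 atoms)
F1 = F0 ∪ {clear(c), linked(d,d), linked(f,f), ready(e,e), ready(e,f), ready(f,d)}  (17 atoms)
F2 = F1 ∪ {clear(e), ready(d,c), ready(d,d)}  (20 atoms)
goal ⊆ F2  ⇒  h_max = 2

2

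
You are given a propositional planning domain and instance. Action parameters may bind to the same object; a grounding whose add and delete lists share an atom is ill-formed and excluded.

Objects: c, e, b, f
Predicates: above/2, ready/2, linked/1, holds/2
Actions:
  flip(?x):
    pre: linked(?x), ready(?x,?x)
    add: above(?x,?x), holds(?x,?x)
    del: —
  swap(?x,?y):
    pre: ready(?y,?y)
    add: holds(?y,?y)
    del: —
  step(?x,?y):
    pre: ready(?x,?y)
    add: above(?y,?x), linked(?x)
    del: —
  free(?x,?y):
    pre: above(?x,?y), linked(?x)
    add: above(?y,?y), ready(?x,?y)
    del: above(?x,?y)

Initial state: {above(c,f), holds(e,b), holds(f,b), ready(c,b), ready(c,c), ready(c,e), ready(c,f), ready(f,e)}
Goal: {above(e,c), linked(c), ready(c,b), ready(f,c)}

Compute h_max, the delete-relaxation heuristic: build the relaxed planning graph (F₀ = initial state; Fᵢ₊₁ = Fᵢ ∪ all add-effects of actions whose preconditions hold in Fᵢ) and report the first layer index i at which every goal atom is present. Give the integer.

2

F0 = init (8 atoms)
F1 = F0 ∪ {above(b,c), above(c,c), above(e,c), above(e,f), above(f,c), holds(c,c), linked(c), linked(f)}  (16 atoms)
F2 = F1 ∪ {above(f,f), ready(f,c)}  (18 atoms)
goal ⊆ F2  ⇒  h_max = 2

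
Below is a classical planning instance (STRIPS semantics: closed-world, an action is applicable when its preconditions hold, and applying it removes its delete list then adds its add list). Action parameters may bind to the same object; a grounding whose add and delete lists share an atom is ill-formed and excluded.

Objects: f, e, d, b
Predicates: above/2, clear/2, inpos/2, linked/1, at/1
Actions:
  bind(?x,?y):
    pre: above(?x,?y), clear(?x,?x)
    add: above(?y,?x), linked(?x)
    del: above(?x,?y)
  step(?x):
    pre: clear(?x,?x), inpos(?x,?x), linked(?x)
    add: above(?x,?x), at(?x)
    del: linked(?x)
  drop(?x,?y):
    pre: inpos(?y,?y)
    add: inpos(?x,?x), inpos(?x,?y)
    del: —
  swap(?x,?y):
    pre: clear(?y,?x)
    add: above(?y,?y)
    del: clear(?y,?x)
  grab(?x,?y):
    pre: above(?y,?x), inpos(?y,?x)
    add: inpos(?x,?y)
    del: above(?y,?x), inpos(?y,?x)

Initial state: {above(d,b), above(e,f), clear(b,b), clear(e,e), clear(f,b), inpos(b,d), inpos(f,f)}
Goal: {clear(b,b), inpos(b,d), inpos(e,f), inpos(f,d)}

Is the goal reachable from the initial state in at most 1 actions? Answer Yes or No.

No

1. drop(e,f)  →  {above(d,b), above(e,f), clear(b,b), clear(e,e), clear(f,b), inpos(b,d), inpos(e,e), inpos(e,f), inpos(f,f)}
2. drop(d,f)  →  {above(d,b), above(e,f), clear(b,b), clear(e,e), clear(f,b), inpos(b,d), inpos(d,d), inpos(d,f), inpos(e,e), inpos(e,f), inpos(f,f)}
3. drop(f,d)  →  {above(d,b), above(e,f), clear(b,b), clear(e,e), clear(f,b), inpos(b,d), inpos(d,d), inpos(d,f), inpos(e,e), inpos(e,f), inpos(f,d), inpos(f,f)}
optimal plan length = 3; 3 > 1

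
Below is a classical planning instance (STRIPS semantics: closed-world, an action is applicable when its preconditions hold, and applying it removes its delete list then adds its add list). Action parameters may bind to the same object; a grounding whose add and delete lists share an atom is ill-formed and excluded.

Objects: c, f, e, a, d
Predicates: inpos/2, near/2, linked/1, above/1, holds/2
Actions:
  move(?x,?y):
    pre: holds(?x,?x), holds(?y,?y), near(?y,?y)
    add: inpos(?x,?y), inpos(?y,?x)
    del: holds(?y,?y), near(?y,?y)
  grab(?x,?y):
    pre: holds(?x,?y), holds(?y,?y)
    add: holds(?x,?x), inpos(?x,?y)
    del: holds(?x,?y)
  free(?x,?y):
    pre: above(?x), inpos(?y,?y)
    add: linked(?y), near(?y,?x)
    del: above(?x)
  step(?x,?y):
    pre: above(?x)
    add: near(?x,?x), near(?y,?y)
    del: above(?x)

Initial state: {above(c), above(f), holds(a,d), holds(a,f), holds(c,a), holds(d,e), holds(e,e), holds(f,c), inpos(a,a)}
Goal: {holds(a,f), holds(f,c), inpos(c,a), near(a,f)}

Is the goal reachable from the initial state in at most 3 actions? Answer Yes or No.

No

1. grab(d,e)  →  {above(c), above(f), holds(a,d), holds(a,f), holds(c,a), holds(d,d), holds(e,e), holds(f,c), inpos(a,a), inpos(d,e)}
2. grab(a,d)  →  {above(c), above(f), holds(a,a), holds(a,f), holds(c,a), holds(d,d), holds(e,e), holds(f,c), inpos(a,a), inpos(a,d), inpos(d,e)}
3. grab(c,a)  →  {above(c), above(f), holds(a,a), holds(a,f), holds(c,c), holds(d,d), holds(e,e), holds(f,c), inpos(a,a), inpos(a,d), inpos(c,a), inpos(d,e)}
4. free(f,a)  →  {above(c), holds(a,a), holds(a,f), holds(c,c), holds(d,d), holds(e,e), holds(f,c), inpos(a,a), inpos(a,d), inpos(c,a), inpos(d,e), linked(a), near(a,f)}
optimal plan length = 4; 4 > 3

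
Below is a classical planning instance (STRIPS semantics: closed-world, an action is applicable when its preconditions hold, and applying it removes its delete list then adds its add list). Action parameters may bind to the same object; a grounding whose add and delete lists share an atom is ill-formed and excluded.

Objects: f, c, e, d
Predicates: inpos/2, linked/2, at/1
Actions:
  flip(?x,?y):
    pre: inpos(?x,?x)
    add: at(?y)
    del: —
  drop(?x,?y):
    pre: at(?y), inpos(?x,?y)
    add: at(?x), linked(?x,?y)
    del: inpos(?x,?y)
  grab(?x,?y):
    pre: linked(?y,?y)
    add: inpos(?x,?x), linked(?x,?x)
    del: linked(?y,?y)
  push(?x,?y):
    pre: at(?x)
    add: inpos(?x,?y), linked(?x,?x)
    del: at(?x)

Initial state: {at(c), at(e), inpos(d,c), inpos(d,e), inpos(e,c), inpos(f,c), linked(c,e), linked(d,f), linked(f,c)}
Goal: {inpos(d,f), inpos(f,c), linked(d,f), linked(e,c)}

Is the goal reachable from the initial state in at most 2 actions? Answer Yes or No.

No

1. drop(e,c)  →  {at(c), at(e), inpos(d,c), inpos(d,e), inpos(f,c), linked(c,e), linked(d,f), linked(e,c), linked(f,c)}
2. drop(d,c)  →  {at(c), at(d), at(e), inpos(d,e), inpos(f,c), linked(c,e), linked(d,c), linked(d,f), linked(e,c), linked(f,c)}
3. push(d,f)  →  {at(c), at(e), inpos(d,e), inpos(d,f), inpos(f,c), linked(c,e), linked(d,c), linked(d,d), linked(d,f), linked(e,c), linked(f,c)}
optimal plan length = 3; 3 > 2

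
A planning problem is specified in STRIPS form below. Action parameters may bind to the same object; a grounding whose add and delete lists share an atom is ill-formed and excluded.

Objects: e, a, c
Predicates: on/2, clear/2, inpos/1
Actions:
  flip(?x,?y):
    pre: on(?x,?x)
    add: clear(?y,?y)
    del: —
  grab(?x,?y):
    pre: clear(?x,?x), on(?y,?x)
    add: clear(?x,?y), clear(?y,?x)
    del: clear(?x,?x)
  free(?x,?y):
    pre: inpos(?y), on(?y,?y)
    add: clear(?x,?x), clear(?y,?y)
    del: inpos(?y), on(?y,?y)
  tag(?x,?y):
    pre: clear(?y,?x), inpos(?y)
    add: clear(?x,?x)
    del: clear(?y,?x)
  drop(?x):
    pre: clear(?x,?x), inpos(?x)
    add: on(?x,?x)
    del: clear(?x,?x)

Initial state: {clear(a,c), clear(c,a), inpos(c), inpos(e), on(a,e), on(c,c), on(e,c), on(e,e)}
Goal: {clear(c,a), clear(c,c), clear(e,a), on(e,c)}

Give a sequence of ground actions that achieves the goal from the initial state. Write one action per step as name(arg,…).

free(e,c); grab(e,a)

1. free(e,c)  →  {clear(a,c), clear(c,a), clear(c,c), clear(e,e), inpos(e), on(a,e), on(e,c), on(e,e)}
2. grab(e,a)  →  {clear(a,c), clear(a,e), clear(c,a), clear(c,c), clear(e,a), inpos(e), on(a,e), on(e,c), on(e,e)}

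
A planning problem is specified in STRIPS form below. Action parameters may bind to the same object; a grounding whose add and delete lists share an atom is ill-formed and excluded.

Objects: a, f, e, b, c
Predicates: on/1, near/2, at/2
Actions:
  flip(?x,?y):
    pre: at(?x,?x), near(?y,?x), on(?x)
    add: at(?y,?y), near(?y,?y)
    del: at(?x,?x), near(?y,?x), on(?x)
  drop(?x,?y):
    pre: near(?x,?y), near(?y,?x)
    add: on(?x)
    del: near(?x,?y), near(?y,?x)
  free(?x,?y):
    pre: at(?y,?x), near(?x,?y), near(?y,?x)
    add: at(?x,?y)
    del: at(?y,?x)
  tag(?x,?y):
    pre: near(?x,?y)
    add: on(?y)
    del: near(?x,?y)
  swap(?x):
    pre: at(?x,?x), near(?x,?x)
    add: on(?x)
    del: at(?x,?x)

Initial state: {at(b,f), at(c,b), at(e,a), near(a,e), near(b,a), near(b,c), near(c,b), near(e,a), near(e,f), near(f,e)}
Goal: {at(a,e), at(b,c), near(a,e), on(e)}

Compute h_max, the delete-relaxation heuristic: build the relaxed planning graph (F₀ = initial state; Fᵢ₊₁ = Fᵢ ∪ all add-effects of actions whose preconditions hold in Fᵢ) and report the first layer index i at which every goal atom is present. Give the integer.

1

F0 = init (10 atoms)
F1 = F0 ∪ {at(a,e), at(b,c), on(a), on(b), on(c), on(e), on(f)}  (17 atoms)
goal ⊆ F1  ⇒  h_max = 1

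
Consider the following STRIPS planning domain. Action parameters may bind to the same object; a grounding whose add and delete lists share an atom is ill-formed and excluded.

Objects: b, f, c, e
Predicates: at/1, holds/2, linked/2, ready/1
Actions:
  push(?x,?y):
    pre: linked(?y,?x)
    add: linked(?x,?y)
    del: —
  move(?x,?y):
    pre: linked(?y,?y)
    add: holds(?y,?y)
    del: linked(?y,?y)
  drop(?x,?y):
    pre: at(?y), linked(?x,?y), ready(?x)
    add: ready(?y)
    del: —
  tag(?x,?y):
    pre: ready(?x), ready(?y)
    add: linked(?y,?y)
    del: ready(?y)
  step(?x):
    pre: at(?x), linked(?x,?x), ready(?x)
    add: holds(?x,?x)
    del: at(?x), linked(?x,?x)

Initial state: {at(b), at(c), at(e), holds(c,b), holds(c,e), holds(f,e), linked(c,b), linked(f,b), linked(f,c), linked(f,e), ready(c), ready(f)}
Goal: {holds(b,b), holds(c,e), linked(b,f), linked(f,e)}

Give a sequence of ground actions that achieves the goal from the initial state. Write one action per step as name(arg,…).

push(b,f); drop(f,b); tag(b,b); move(b,b)

1. push(b,f)  →  {at(b), at(c), at(e), holds(c,b), holds(c,e), holds(f,e), linked(b,f), linked(c,b), linked(f,b), linked(f,c), linked(f,e), ready(c), ready(f)}
2. drop(f,b)  →  {at(b), at(c), at(e), holds(c,b), holds(c,e), holds(f,e), linked(b,f), linked(c,b), linked(f,b), linked(f,c), linked(f,e), ready(b), ready(c), ready(f)}
3. tag(b,b)  →  {at(b), at(c), at(e), holds(c,b), holds(c,e), holds(f,e), linked(b,b), linked(b,f), linked(c,b), linked(f,b), linked(f,c), linked(f,e), ready(c), ready(f)}
4. move(b,b)  →  {at(b), at(c), at(e), holds(b,b), holds(c,b), holds(c,e), holds(f,e), linked(b,f), linked(c,b), linked(f,b), linked(f,c), linked(f,e), ready(c), ready(f)}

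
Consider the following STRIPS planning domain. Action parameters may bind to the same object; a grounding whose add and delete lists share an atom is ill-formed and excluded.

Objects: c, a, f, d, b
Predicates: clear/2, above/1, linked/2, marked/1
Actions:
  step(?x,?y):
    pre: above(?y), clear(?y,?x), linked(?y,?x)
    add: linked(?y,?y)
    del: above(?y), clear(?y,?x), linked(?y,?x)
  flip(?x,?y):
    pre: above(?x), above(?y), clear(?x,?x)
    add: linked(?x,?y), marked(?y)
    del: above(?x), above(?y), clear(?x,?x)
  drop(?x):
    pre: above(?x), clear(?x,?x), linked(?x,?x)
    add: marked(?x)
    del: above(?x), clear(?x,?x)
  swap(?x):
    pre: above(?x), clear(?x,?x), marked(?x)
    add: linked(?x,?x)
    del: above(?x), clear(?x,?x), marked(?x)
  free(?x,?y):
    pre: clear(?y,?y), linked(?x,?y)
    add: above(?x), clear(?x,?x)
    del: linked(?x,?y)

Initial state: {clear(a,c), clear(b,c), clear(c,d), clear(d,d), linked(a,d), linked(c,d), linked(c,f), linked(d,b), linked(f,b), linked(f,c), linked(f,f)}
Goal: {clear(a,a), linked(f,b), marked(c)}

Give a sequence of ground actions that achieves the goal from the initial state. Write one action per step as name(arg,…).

free(c,d); flip(c,c); free(a,d)

1. free(c,d)  →  {above(c), clear(a,c), clear(b,c), clear(c,c), clear(c,d), clear(d,d), linked(a,d), linked(c,f), linked(d,b), linked(f,b), linked(f,c), linked(f,f)}
2. flip(c,c)  →  {clear(a,c), clear(b,c), clear(c,d), clear(d,d), linked(a,d), linked(c,c), linked(c,f), linked(d,b), linked(f,b), linked(f,c), linked(f,f), marked(c)}
3. free(a,d)  →  {above(a), clear(a,a), clear(a,c), clear(b,c), clear(c,d), clear(d,d), linked(c,c), linked(c,f), linked(d,b), linked(f,b), linked(f,c), linked(f,f), marked(c)}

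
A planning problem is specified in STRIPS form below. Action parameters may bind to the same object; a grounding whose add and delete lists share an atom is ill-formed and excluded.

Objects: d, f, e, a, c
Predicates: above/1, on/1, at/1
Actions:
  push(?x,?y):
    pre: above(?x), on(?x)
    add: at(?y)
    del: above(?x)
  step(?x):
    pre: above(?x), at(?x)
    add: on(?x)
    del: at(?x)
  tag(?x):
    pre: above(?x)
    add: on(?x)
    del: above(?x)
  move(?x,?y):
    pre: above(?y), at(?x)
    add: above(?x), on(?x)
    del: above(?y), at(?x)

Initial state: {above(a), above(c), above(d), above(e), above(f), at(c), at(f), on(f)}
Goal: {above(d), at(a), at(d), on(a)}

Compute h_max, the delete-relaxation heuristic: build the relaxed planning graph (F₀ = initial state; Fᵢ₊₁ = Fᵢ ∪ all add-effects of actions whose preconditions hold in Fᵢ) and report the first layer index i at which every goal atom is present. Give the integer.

1

F0 = init (8 atoms)
F1 = F0 ∪ {at(a), at(d), at(e), on(a), on(c), on(d), on(e)}  (15 atoms)
goal ⊆ F1  ⇒  h_max = 1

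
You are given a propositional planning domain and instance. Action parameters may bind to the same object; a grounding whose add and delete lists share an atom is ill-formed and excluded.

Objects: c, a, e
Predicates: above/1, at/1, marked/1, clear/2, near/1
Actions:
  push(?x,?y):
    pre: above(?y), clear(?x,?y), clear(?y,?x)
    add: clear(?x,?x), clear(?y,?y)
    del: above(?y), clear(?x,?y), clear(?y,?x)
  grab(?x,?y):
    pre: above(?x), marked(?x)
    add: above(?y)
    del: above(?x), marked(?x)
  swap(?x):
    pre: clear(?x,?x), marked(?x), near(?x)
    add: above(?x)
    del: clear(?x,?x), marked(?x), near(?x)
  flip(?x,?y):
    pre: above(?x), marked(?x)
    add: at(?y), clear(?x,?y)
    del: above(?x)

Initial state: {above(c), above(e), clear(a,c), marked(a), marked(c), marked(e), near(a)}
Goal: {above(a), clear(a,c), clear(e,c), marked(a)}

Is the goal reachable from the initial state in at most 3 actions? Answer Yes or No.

Yes

1. grab(c,a)  →  {above(a), above(e), clear(a,c), marked(a), marked(e), near(a)}
2. flip(e,c)  →  {above(a), at(c), clear(a,c), clear(e,c), marked(a), marked(e), near(a)}
optimal plan length = 2; 2 ≤ 3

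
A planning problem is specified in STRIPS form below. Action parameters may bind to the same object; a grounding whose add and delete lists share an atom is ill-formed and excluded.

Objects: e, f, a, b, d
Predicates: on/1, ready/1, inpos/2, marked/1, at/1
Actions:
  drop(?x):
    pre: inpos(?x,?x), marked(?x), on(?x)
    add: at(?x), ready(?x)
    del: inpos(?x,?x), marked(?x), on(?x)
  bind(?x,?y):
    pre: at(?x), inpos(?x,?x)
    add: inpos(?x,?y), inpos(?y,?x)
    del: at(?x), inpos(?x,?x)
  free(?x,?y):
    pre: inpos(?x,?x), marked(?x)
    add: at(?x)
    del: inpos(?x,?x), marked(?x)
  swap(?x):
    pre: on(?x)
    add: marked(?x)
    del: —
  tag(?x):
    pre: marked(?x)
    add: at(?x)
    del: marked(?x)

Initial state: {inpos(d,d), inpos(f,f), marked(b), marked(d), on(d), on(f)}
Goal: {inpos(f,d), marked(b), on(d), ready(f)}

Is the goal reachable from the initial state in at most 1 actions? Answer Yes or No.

No

1. swap(f)  →  {inpos(d,d), inpos(f,f), marked(b), marked(d), marked(f), on(d), on(f)}
2. drop(f)  →  {at(f), inpos(d,d), marked(b), marked(d), on(d), ready(f)}
3. tag(d)  →  {at(d), at(f), inpos(d,d), marked(b), on(d), ready(f)}
4. bind(d,f)  →  {at(f), inpos(d,f), inpos(f,d), marked(b), on(d), ready(f)}
optimal plan length = 4; 4 > 1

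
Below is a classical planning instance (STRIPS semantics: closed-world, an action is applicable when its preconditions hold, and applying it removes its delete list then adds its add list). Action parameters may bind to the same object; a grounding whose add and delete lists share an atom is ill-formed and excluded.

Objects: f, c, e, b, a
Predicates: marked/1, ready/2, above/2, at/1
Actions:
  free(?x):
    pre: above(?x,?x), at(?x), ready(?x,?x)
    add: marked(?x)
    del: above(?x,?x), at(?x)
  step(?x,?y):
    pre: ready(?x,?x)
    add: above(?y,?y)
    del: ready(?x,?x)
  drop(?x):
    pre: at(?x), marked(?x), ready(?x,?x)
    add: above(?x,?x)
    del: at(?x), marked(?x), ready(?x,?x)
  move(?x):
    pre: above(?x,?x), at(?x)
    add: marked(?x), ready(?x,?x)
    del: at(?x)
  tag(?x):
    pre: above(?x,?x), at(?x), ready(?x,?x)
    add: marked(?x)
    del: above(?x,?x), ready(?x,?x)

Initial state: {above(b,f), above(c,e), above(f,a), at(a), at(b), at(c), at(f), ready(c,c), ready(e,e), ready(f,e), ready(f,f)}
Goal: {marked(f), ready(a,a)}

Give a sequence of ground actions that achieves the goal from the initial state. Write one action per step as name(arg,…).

1. step(f,f)  →  {above(b,f), above(c,e), above(f,a), above(f,f), at(a), at(b), at(c), at(f), ready(c,c), ready(e,e), ready(f,e)}
2. step(c,a)  →  {above(a,a), above(b,f), above(c,e), above(f,a), above(f,f), at(a), at(b), at(c), at(f), ready(e,e), ready(f,e)}
3. move(f)  →  {above(a,a), above(b,f), above(c,e), above(f,a), above(f,f), at(a), at(b), at(c), marked(f), ready(e,e), ready(f,e), ready(f,f)}
4. move(a)  →  {above(a,a), above(b,f), above(c,e), above(f,a), above(f,f), at(b), at(c), marked(a), marked(f), ready(a,a), ready(e,e), ready(f,e), ready(f,f)}

step(f,f); step(c,a); move(f); move(a)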